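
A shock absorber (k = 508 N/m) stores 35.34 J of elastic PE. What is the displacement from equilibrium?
x = √(2·PE/k) = √(2·35.34/508) = 0.373 m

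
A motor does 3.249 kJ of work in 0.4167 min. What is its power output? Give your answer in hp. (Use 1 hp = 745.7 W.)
Convert to SI: W = 3249.0 J, t = 25.002 s
P = W/t = 3249.0/25.002 = 129.95 W = 0.1743 hp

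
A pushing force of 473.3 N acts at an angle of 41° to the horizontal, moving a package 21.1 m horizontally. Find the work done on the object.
W = F·d·cosθ = (473.3)(21.1)cos(41°) = 7537 J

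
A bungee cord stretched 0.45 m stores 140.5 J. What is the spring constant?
k = 2·PE/x² = 2·140.5/(0.45)² = 1388 N/m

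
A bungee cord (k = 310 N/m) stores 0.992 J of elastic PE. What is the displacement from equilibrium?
x = √(2·PE/k) = √(2·0.992/310) = 0.08 m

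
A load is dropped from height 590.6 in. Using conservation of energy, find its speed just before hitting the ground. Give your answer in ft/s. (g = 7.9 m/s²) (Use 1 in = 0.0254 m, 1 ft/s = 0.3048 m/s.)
Convert to SI: h = 15.0012 m
mgh = ½mv² ⇒ v = √(2gh) = √(2·7.9·15.0012) = 15.3954 m/s = 50.51 ft/s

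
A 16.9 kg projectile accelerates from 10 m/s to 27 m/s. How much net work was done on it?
W = ΔKE = ½m(v₂² − v₁²) = ½(16.9)(27² − 10²) = 5315.05 J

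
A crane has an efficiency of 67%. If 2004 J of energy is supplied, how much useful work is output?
W_out = η·W_in = 0.67·2004 = 1342.68 J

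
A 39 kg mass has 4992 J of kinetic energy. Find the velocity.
v = √(2·KE/m) = √(2·4992/39) = 16.0 m/s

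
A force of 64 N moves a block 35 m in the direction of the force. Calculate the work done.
W = F·d = (64)(35) = 2240 J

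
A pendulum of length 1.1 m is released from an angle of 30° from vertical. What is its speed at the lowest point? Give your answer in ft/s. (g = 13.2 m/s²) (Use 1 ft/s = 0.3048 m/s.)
h = L(1 − cosθ) = 1.1(1 − cos30°) = 0.147372 m
v = √(2gh) = √(2·13.2·0.147372) = 1.97247 m/s = 6.471 ft/s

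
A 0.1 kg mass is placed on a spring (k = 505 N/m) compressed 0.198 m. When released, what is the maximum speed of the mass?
½kx² = ½mv² ⇒ v = x√(k/m) = (0.198)√(505/0.1) = 14.07 m/s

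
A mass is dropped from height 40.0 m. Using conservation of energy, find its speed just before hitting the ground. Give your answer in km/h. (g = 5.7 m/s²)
mgh = ½mv² ⇒ v = √(2gh) = √(2·5.7·40.0) = 21.35416 m/s = 76.87 km/h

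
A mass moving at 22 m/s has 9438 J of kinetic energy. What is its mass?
m = 2·KE/v² = 2·9438/(22)² = 39.0 kg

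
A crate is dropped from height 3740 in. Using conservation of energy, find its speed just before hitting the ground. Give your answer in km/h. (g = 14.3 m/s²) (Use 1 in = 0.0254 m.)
Convert to SI: h = 94.996 m
mgh = ½mv² ⇒ v = √(2gh) = √(2·14.3·94.996) = 52.1238 m/s = 187.6 km/h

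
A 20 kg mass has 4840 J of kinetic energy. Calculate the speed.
v = √(2·KE/m) = √(2·4840/20) = 22.0 m/s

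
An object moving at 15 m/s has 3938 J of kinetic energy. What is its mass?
m = 2·KE/v² = 2·3938/(15)² = 35.0 kg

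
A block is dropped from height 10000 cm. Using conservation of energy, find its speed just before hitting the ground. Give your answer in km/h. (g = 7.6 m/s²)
Convert to SI: h = 100.0 m
mgh = ½mv² ⇒ v = √(2gh) = √(2·7.6·100.0) = 38.9872 m/s = 140.4 km/h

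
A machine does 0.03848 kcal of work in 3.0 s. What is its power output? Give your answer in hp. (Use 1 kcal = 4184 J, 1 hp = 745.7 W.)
Convert to SI: W = 161.0 J, t = 3.0 s
P = W/t = 161.0/3.0 = 53.6668 W = 0.07197 hp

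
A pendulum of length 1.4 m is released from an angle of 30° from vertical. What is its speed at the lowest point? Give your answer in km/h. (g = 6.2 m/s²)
h = L(1 − cosθ) = 1.4(1 − cos30°) = 0.187564 m
v = √(2gh) = √(2·6.2·0.187564) = 1.52506 m/s = 5.49 km/h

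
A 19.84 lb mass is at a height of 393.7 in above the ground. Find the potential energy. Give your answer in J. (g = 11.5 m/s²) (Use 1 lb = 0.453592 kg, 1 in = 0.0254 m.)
Convert to SI: m = 8.99927 kg, h = 9.99998 m
PE = mgh = (8.99927)(11.5)(9.99998) = 1035 J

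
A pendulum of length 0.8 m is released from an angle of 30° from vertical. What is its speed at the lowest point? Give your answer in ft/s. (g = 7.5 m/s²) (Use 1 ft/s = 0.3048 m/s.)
h = L(1 − cosθ) = 0.8(1 − cos30°) = 0.10718 m
v = √(2gh) = √(2·7.5·0.10718) = 1.26795 m/s = 4.16 ft/s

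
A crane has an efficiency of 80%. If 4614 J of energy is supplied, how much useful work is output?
W_out = η·W_in = 0.8·4614 = 3691.2 J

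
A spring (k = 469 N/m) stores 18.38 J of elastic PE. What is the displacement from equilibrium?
x = √(2·PE/k) = √(2·18.38/469) = 0.28 m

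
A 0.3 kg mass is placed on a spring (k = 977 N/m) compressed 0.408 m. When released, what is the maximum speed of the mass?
½kx² = ½mv² ⇒ v = x√(k/m) = (0.408)√(977/0.3) = 23.28 m/s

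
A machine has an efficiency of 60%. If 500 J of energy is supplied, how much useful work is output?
W_out = η·W_in = 0.6·500 = 300.0 J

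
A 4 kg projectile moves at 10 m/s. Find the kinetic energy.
KE = ½mv² = ½(4)(10)² = 200.0 J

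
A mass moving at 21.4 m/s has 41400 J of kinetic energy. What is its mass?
m = 2·KE/v² = 2·41400/(21.4)² = 180.8 kg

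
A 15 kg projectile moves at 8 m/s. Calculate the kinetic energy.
KE = ½mv² = ½(15)(8)² = 480.0 J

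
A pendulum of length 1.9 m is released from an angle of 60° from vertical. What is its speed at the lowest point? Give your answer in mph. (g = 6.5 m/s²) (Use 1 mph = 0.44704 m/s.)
h = L(1 − cosθ) = 1.9(1 − cos60°) = 0.95 m
v = √(2gh) = √(2·6.5·0.95) = 3.51426 m/s = 7.861 mph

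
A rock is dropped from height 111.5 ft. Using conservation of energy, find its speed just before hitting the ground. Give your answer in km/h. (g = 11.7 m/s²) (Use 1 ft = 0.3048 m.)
Convert to SI: h = 33.9852 m
mgh = ½mv² ⇒ v = √(2gh) = √(2·11.7·33.9852) = 28.2002 m/s = 101.5 km/h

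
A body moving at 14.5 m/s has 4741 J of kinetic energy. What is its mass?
m = 2·KE/v² = 2·4741/(14.5)² = 45.1 kg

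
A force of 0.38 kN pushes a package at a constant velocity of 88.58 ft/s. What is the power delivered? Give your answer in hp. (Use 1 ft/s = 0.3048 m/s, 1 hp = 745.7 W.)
Convert to SI: F = 380.0 N, v = 26.9992 m/s
P = Fv = (380.0)(26.9992) = 10259.7 W = 13.76 hp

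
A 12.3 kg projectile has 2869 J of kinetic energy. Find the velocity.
v = √(2·KE/m) = √(2·2869/12.3) = 21.6 m/s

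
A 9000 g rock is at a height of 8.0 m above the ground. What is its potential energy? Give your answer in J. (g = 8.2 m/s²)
Convert to SI: m = 9.0 kg, h = 8.0 m
PE = mgh = (9.0)(8.2)(8.0) = 590.4 J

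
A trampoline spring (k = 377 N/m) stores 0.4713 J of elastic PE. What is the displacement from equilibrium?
x = √(2·PE/k) = √(2·0.4713/377) = 0.05 m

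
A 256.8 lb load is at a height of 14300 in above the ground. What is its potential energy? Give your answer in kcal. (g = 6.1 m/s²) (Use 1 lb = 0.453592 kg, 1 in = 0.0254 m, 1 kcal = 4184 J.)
Convert to SI: m = 116.482 kg, h = 363.22 m
PE = mgh = (116.482)(6.1)(363.22) = 258083 J = 61.68 kcal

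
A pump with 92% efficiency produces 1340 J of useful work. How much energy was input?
W_in = W_out/η = 1340/0.92 = 1457 J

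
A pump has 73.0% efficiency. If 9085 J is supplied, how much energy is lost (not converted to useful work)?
W_lost = W_in(1 − η) = 9085·(1 − 0.73) = 2453 J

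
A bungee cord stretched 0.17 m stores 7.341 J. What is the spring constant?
k = 2·PE/x² = 2·7.341/(0.17)² = 508.0 N/m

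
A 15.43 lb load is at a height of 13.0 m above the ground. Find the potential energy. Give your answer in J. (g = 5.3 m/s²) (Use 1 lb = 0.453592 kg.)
Convert to SI: m = 6.99892 kg, h = 13.0 m
PE = mgh = (6.99892)(5.3)(13.0) = 482.2 J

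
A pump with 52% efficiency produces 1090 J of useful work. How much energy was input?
W_in = W_out/η = 1090/0.52 = 2096 J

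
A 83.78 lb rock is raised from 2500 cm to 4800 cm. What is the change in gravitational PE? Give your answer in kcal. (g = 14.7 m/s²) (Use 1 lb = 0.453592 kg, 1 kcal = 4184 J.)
Convert to SI: m = 38.0019 kg, Δh = 23.0 m
ΔPE = mgΔh = (38.0019)(14.7)(23.0) = 12848.5 J = 3.071 kcal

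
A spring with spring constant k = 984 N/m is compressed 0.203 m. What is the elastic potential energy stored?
PE = ½kx² = ½(984)(0.203)² = 20.27 J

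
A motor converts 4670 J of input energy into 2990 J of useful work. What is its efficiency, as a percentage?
η = W_out/W_in = 2990/4670 = 64.03%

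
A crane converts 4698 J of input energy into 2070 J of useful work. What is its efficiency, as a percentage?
η = W_out/W_in = 2070/4698 = 44.06%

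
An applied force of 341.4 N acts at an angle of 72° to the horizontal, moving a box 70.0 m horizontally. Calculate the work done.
W = F·d·cosθ = (341.4)(70.0)cos(72°) = 7385 J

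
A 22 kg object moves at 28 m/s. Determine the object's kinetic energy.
KE = ½mv² = ½(22)(28)² = 8624.0 J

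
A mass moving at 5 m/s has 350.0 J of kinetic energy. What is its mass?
m = 2·KE/v² = 2·350.0/(5)² = 28.0 kg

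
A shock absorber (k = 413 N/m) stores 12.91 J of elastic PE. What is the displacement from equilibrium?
x = √(2·PE/k) = √(2·12.91/413) = 0.25 m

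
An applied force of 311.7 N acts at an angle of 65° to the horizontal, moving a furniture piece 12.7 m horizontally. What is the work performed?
W = F·d·cosθ = (311.7)(12.7)cos(65°) = 1673 J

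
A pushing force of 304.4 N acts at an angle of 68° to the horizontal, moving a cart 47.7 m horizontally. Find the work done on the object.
W = F·d·cosθ = (304.4)(47.7)cos(68°) = 5439 J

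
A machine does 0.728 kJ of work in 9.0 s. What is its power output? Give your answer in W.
Convert to SI: W = 728.0 J, t = 9.0 s
P = W/t = 728.0/9.0 = 80.89 W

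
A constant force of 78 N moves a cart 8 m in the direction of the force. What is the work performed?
W = F·d = (78)(8) = 624.0 J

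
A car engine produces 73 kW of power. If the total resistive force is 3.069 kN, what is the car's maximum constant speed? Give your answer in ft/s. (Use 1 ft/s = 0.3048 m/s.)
Convert to SI: F = 3069.0 N
P = Fv ⇒ v = P/F = 73000 W/3069.0 N = 23.7862 m/s = 78.04 ft/s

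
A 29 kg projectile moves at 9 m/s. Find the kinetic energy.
KE = ½mv² = ½(29)(9)² = 1174.5 J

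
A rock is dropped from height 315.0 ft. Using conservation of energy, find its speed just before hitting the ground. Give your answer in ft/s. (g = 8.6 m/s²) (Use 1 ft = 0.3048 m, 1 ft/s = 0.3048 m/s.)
Convert to SI: h = 96.012 m
mgh = ½mv² ⇒ v = √(2gh) = √(2·8.6·96.012) = 40.6375 m/s = 133.3 ft/s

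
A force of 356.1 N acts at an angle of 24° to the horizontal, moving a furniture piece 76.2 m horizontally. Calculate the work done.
W = F·d·cosθ = (356.1)(76.2)cos(24°) = 24790 J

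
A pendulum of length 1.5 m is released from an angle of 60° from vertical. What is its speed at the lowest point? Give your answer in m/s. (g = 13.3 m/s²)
h = L(1 − cosθ) = 1.5(1 − cos60°) = 0.75 m
v = √(2gh) = √(2·13.3·0.75) = 4.467 m/s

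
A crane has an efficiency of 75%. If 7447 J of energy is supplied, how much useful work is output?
W_out = η·W_in = 0.75·7447 = 5585.25 J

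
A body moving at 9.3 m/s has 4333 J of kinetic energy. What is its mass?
m = 2·KE/v² = 2·4333/(9.3)² = 100.2 kg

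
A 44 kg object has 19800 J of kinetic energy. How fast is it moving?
v = √(2·KE/m) = √(2·19800/44) = 30.0 m/s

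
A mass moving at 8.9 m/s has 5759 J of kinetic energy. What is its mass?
m = 2·KE/v² = 2·5759/(8.9)² = 145.4 kg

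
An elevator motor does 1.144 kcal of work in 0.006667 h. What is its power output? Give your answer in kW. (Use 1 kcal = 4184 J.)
Convert to SI: W = 4786.5 J, t = 24.0012 s
P = W/t = 4786.5/24.0012 = 199.427 W = 0.1994 kW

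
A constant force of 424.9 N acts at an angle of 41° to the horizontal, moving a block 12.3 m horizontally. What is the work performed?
W = F·d·cosθ = (424.9)(12.3)cos(41°) = 3944 J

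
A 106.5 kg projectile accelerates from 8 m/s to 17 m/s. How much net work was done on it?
W = ΔKE = ½m(v₂² − v₁²) = ½(106.5)(17² − 8²) = 11981.25 J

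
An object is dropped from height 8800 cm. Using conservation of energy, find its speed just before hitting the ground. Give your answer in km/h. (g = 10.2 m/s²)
Convert to SI: h = 88.0 m
mgh = ½mv² ⇒ v = √(2gh) = √(2·10.2·88.0) = 42.3698 m/s = 152.5 km/h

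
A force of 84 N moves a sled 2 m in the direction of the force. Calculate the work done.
W = F·d = (84)(2) = 168.0 J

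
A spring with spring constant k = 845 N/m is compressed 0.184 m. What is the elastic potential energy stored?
PE = ½kx² = ½(845)(0.184)² = 14.3 J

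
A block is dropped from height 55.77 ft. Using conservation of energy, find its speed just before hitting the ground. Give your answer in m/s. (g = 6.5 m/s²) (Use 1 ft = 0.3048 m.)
Convert to SI: h = 16.9987 m
mgh = ½mv² ⇒ v = √(2gh) = √(2·6.5·16.9987) = 14.87 m/s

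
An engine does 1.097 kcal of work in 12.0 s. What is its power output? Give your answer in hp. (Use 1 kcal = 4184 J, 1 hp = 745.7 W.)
Convert to SI: W = 4589.85 J, t = 12.0 s
P = W/t = 4589.85/12.0 = 382.487 W = 0.5129 hp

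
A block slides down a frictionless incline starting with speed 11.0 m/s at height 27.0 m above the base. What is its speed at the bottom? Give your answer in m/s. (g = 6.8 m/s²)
½mv₀² + mgh = ½mv² ⇒ v = √(v₀² + 2gh) = √(11.0² + 2·6.8·27.0) = 22.1 m/s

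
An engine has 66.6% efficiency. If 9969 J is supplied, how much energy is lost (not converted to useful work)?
W_lost = W_in(1 − η) = 9969·(1 − 0.666) = 3330 J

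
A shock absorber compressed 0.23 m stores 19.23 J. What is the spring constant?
k = 2·PE/x² = 2·19.23/(0.23)² = 727.0 N/m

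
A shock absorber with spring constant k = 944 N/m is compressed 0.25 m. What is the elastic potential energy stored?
PE = ½kx² = ½(944)(0.25)² = 29.5 J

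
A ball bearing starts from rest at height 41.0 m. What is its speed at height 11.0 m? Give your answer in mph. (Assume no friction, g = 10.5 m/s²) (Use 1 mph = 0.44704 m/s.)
mgh₁ = mgh₂ + ½mv² ⇒ v = √(2g(h₁−h₂)) = √(2·10.5·30.0) = 25.0998 m/s = 56.15 mph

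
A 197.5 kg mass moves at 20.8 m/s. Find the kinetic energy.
KE = ½mv² = ½(197.5)(20.8)² = 42720 J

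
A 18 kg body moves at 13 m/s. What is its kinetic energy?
KE = ½mv² = ½(18)(13)² = 1521.0 J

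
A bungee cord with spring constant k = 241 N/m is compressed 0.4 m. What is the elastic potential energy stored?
PE = ½kx² = ½(241)(0.4)² = 19.28 J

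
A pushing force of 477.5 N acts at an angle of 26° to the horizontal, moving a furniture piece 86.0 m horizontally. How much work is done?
W = F·d·cosθ = (477.5)(86.0)cos(26°) = 36910 J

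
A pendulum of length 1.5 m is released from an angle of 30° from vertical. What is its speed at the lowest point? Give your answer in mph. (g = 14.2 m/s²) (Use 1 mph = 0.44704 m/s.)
h = L(1 − cosθ) = 1.5(1 − cos30°) = 0.200962 m
v = √(2gh) = √(2·14.2·0.200962) = 2.389 m/s = 5.344 mph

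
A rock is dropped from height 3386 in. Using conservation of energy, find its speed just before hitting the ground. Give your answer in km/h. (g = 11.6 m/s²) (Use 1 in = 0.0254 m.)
Convert to SI: h = 86.0044 m
mgh = ½mv² ⇒ v = √(2gh) = √(2·11.6·86.0044) = 44.6688 m/s = 160.8 km/h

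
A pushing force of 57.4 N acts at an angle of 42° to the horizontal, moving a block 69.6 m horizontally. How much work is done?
W = F·d·cosθ = (57.4)(69.6)cos(42°) = 2969 J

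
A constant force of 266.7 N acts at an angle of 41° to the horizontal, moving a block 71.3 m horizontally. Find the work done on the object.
W = F·d·cosθ = (266.7)(71.3)cos(41°) = 14350 J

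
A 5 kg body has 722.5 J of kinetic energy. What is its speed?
v = √(2·KE/m) = √(2·722.5/5) = 17.0 m/s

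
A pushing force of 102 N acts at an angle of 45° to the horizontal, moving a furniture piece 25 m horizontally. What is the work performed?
W = F·d·cosθ = (102)(25)cos(45°) = 1803 J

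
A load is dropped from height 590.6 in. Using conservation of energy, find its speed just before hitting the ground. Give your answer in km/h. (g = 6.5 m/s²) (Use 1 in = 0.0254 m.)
Convert to SI: h = 15.0012 m
mgh = ½mv² ⇒ v = √(2gh) = √(2·6.5·15.0012) = 13.9648 m/s = 50.27 km/h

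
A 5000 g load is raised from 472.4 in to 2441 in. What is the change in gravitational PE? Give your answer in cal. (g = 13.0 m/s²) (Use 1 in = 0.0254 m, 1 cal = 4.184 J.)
Convert to SI: m = 5.0 kg, Δh = 50.0024 m
ΔPE = mgΔh = (5.0)(13.0)(50.0024) = 3250.16 J = 776.8 cal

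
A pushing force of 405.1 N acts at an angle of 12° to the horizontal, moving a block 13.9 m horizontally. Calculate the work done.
W = F·d·cosθ = (405.1)(13.9)cos(12°) = 5508 J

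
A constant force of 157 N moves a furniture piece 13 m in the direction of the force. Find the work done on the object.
W = F·d = (157)(13) = 2041 J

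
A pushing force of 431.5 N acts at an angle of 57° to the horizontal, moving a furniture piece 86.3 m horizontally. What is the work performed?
W = F·d·cosθ = (431.5)(86.3)cos(57°) = 20280 J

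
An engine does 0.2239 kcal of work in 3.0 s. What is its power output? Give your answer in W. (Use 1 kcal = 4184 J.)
Convert to SI: W = 936.798 J, t = 3.0 s
P = W/t = 936.798/3.0 = 312.3 W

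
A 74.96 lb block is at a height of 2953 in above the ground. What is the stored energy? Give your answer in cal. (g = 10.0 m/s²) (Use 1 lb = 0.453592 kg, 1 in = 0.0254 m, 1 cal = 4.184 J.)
Convert to SI: m = 34.0013 kg, h = 75.0062 m
PE = mgh = (34.0013)(10.0)(75.0062) = 25503.1 J = 6095 cal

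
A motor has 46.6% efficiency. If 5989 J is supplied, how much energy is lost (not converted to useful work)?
W_lost = W_in(1 − η) = 5989·(1 − 0.466) = 3198 J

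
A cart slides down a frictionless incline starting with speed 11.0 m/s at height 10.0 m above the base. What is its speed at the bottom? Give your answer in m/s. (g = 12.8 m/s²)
½mv₀² + mgh = ½mv² ⇒ v = √(v₀² + 2gh) = √(11.0² + 2·12.8·10.0) = 19.42 m/s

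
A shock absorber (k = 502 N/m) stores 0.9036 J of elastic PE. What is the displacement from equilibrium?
x = √(2·PE/k) = √(2·0.9036/502) = 0.06 m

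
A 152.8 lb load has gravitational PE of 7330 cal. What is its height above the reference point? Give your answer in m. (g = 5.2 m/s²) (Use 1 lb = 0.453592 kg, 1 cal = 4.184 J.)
Convert to SI: m = 69.3089 kg, PE = 30668.7 J
h = PE/(mg) = 30668.7/(69.3089·5.2) = 85.09 m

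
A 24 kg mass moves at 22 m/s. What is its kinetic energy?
KE = ½mv² = ½(24)(22)² = 5808.0 J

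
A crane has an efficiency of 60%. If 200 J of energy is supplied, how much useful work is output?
W_out = η·W_in = 0.6·200 = 120.0 J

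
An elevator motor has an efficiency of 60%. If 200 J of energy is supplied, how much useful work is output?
W_out = η·W_in = 0.6·200 = 120.0 J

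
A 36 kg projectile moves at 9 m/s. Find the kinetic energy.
KE = ½mv² = ½(36)(9)² = 1458.0 J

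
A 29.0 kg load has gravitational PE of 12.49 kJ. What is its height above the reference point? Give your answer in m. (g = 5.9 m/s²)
Convert to SI: m = 29.0 kg, PE = 12490.0 J
h = PE/(mg) = 12490.0/(29.0·5.9) = 73.0 m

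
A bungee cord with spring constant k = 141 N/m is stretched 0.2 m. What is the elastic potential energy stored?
PE = ½kx² = ½(141)(0.2)² = 2.82 J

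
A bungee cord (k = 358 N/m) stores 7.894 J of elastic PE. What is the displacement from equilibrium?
x = √(2·PE/k) = √(2·7.894/358) = 0.21 m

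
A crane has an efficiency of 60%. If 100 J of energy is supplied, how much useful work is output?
W_out = η·W_in = 0.6·100 = 60.0 J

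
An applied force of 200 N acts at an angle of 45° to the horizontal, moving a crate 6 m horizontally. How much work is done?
W = F·d·cosθ = (200)(6)cos(45°) = 848.5 J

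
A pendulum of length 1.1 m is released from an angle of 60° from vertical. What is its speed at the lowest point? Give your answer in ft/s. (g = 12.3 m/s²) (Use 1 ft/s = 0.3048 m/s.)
h = L(1 − cosθ) = 1.1(1 − cos60°) = 0.55 m
v = √(2gh) = √(2·12.3·0.55) = 3.67831 m/s = 12.07 ft/s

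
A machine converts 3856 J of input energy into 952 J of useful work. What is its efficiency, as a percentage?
η = W_out/W_in = 952/3856 = 24.69%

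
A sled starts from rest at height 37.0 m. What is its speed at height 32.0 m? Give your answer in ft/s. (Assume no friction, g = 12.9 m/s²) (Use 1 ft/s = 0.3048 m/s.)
mgh₁ = mgh₂ + ½mv² ⇒ v = √(2g(h₁−h₂)) = √(2·12.9·5.0) = 11.3578 m/s = 37.26 ft/s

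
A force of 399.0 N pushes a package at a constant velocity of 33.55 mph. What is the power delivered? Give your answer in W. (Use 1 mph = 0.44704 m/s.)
Convert to SI: F = 399.0 N, v = 14.9982 m/s
P = Fv = (399.0)(14.9982) = 5984 W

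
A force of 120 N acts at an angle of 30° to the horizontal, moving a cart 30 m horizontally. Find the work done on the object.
W = F·d·cosθ = (120)(30)cos(30°) = 3118 J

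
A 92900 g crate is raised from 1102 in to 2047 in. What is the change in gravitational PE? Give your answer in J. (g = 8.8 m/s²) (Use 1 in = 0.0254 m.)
Convert to SI: m = 92.9 kg, Δh = 24.003 m
ΔPE = mgΔh = (92.9)(8.8)(24.003) = 19620 J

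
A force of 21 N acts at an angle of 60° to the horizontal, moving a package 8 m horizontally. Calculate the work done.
W = F·d·cosθ = (21)(8)cos(60°) = 84.0 J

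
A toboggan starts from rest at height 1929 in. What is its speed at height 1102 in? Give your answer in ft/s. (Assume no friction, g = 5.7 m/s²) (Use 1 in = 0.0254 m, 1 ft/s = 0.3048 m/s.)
Convert to SI: h₁−h₂ = 21.0058 m
mgh₁ = mgh₂ + ½mv² ⇒ v = √(2g(h₁−h₂)) = √(2·5.7·21.0058) = 15.4747 m/s = 50.77 ft/s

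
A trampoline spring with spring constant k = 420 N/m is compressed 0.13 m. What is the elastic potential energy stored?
PE = ½kx² = ½(420)(0.13)² = 3.549 J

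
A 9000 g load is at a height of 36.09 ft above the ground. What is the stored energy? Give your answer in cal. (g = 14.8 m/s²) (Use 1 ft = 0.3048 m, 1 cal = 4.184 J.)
Convert to SI: m = 9.0 kg, h = 11.0002 m
PE = mgh = (9.0)(14.8)(11.0002) = 1465.23 J = 350.2 cal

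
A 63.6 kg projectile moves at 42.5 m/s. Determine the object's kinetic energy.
KE = ½mv² = ½(63.6)(42.5)² = 57440 J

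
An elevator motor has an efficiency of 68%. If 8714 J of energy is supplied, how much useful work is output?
W_out = η·W_in = 0.68·8714 = 5925.52 J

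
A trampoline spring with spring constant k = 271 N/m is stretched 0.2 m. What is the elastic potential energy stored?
PE = ½kx² = ½(271)(0.2)² = 5.42 J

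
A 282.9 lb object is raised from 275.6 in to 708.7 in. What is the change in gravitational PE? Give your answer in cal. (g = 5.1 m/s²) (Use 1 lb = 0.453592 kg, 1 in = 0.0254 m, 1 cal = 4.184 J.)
Convert to SI: m = 128.321 kg, Δh = 11.0007 m
ΔPE = mgΔh = (128.321)(5.1)(11.0007) = 7199.3 J = 1721 cal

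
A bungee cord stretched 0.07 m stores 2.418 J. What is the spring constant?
k = 2·PE/x² = 2·2.418/(0.07)² = 986.9 N/m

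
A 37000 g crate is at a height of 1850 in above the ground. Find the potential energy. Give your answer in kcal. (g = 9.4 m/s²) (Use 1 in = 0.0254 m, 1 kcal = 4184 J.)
Convert to SI: m = 37.0 kg, h = 46.99 m
PE = mgh = (37.0)(9.4)(46.99) = 16343.1 J = 3.906 kcal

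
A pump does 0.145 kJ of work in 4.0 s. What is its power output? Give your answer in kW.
Convert to SI: W = 145.0 J, t = 4.0 s
P = W/t = 145.0/4.0 = 36.25 W = 0.03625 kW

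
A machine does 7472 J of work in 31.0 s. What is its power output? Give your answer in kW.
P = W/t = 7472.0/31.0 = 241.032 W = 0.241 kW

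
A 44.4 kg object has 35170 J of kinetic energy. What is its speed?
v = √(2·KE/m) = √(2·35170/44.4) = 39.8 m/s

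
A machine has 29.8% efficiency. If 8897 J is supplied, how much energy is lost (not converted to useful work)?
W_lost = W_in(1 − η) = 8897·(1 − 0.298) = 6246 J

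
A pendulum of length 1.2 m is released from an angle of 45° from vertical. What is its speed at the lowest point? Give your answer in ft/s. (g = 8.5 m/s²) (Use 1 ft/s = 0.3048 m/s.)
h = L(1 − cosθ) = 1.2(1 − cos45°) = 0.351472 m
v = √(2gh) = √(2·8.5·0.351472) = 2.44439 m/s = 8.02 ft/s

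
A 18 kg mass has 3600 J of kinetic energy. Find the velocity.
v = √(2·KE/m) = √(2·3600/18) = 20.0 m/s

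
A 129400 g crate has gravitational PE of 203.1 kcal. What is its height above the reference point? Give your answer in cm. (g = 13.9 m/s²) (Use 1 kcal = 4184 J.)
Convert to SI: m = 129.4 kg, PE = 849770 J
h = PE/(mg) = 849770/(129.4·13.9) = 472.446 m = 47240 cm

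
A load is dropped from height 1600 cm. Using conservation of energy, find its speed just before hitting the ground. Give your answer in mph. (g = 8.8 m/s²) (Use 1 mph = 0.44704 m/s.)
Convert to SI: h = 16.0 m
mgh = ½mv² ⇒ v = √(2gh) = √(2·8.8·16.0) = 16.7809 m/s = 37.54 mph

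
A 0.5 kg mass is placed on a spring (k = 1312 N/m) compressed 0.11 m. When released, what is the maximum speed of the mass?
½kx² = ½mv² ⇒ v = x√(k/m) = (0.11)√(1312/0.5) = 5.635 m/s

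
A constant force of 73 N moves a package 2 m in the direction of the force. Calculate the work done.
W = F·d = (73)(2) = 146.0 J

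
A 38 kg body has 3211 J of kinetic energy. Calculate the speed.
v = √(2·KE/m) = √(2·3211/38) = 13.0 m/s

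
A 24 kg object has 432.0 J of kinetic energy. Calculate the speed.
v = √(2·KE/m) = √(2·432.0/24) = 6.0 m/s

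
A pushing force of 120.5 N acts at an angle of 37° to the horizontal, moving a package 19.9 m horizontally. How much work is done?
W = F·d·cosθ = (120.5)(19.9)cos(37°) = 1915 J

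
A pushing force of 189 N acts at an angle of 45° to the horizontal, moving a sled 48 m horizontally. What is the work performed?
W = F·d·cosθ = (189)(48)cos(45°) = 6415 J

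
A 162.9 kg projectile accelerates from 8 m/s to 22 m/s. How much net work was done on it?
W = ΔKE = ½m(v₂² − v₁²) = ½(162.9)(22² − 8²) = 34209.0 J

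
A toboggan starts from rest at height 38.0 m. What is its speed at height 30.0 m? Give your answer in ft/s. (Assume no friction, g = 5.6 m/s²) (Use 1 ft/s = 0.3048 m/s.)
mgh₁ = mgh₂ + ½mv² ⇒ v = √(2g(h₁−h₂)) = √(2·5.6·8.0) = 9.46573 m/s = 31.06 ft/s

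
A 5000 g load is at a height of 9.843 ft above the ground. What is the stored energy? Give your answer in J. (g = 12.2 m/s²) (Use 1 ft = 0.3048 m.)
Convert to SI: m = 5.0 kg, h = 3.00015 m
PE = mgh = (5.0)(12.2)(3.00015) = 183.0 J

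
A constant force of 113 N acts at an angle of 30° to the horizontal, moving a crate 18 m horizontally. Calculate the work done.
W = F·d·cosθ = (113)(18)cos(30°) = 1761 J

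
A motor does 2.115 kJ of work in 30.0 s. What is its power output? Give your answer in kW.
Convert to SI: W = 2115.0 J, t = 30.0 s
P = W/t = 2115.0/30.0 = 70.5 W = 0.0705 kW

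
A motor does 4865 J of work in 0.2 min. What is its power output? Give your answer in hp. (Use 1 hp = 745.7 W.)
Convert to SI: W = 4865.0 J, t = 12.0 s
P = W/t = 4865.0/12.0 = 405.417 W = 0.5437 hp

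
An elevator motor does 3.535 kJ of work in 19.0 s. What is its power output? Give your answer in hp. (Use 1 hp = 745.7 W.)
Convert to SI: W = 3535.0 J, t = 19.0 s
P = W/t = 3535.0/19.0 = 186.053 W = 0.2495 hp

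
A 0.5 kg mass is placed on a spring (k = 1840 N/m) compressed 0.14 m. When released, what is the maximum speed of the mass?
½kx² = ½mv² ⇒ v = x√(k/m) = (0.14)√(1840/0.5) = 8.493 m/s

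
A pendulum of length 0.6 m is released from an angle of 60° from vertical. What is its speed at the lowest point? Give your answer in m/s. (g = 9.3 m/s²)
h = L(1 − cosθ) = 0.6(1 − cos60°) = 0.3 m
v = √(2gh) = √(2·9.3·0.3) = 2.362 m/s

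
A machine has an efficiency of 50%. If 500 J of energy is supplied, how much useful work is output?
W_out = η·W_in = 0.5·500 = 250.0 J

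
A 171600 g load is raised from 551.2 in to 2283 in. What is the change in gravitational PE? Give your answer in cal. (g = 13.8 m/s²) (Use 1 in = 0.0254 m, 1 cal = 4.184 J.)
Convert to SI: m = 171.6 kg, Δh = 43.9877 m
ΔPE = mgΔh = (171.6)(13.8)(43.9877) = 104166 J = 24900 cal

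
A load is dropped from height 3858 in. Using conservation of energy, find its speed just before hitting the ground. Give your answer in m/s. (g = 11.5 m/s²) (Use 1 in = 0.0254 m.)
Convert to SI: h = 97.9932 m
mgh = ½mv² ⇒ v = √(2gh) = √(2·11.5·97.9932) = 47.47 m/s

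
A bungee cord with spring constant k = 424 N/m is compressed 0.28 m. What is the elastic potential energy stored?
PE = ½kx² = ½(424)(0.28)² = 16.62 J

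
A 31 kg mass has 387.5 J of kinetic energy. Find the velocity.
v = √(2·KE/m) = √(2·387.5/31) = 5.0 m/s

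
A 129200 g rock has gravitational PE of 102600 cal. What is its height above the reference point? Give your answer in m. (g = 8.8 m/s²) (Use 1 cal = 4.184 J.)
Convert to SI: m = 129.2 kg, PE = 429278 J
h = PE/(mg) = 429278/(129.2·8.8) = 377.6 m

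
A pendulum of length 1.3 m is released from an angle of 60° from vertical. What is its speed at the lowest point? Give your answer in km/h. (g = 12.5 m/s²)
h = L(1 − cosθ) = 1.3(1 − cos60°) = 0.65 m
v = √(2gh) = √(2·12.5·0.65) = 4.03113 m/s = 14.51 km/h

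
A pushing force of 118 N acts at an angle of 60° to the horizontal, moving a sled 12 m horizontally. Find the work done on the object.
W = F·d·cosθ = (118)(12)cos(60°) = 708.0 J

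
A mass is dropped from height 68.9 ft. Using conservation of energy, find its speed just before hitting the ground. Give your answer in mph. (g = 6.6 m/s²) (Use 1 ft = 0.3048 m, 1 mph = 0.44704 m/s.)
Convert to SI: h = 21.0007 m
mgh = ½mv² ⇒ v = √(2gh) = √(2·6.6·21.0007) = 16.6496 m/s = 37.24 mph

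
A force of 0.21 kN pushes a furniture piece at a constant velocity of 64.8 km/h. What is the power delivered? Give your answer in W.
Convert to SI: F = 210.0 N, v = 18.0 m/s
P = Fv = (210.0)(18.0) = 3780 W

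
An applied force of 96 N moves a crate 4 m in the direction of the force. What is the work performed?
W = F·d = (96)(4) = 384.0 J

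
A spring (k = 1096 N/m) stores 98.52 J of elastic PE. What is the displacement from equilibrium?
x = √(2·PE/k) = √(2·98.52/1096) = 0.424 m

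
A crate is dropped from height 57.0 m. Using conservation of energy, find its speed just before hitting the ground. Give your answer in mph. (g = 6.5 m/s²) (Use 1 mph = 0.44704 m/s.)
mgh = ½mv² ⇒ v = √(2gh) = √(2·6.5·57.0) = 27.2213 m/s = 60.89 mph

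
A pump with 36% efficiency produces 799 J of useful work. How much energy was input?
W_in = W_out/η = 799/0.36 = 2219 J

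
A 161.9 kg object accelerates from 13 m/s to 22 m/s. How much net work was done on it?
W = ΔKE = ½m(v₂² − v₁²) = ½(161.9)(22² − 13²) = 25499.25 J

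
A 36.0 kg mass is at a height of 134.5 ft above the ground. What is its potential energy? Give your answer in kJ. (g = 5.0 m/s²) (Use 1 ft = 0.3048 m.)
Convert to SI: m = 36.0 kg, h = 40.9956 m
PE = mgh = (36.0)(5.0)(40.9956) = 7379.21 J = 7.379 kJ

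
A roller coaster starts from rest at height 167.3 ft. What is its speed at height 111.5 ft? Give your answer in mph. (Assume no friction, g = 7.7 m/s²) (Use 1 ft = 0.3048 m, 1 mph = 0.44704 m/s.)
Convert to SI: h₁−h₂ = 17.0078 m
mgh₁ = mgh₂ + ½mv² ⇒ v = √(2g(h₁−h₂)) = √(2·7.7·17.0078) = 16.184 m/s = 36.2 mph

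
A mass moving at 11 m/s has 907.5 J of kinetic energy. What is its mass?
m = 2·KE/v² = 2·907.5/(11)² = 15.0 kg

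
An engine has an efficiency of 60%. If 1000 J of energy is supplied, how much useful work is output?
W_out = η·W_in = 0.6·1000 = 600.0 J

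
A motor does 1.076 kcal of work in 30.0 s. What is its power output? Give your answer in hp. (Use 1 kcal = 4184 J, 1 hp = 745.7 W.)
Convert to SI: W = 4501.98 J, t = 30.0 s
P = W/t = 4501.98/30.0 = 150.066 W = 0.2012 hp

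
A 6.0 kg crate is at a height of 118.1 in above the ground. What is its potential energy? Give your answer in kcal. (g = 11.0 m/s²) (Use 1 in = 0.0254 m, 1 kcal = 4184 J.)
Convert to SI: m = 6.0 kg, h = 2.99974 m
PE = mgh = (6.0)(11.0)(2.99974) = 197.983 J = 0.04732 kcal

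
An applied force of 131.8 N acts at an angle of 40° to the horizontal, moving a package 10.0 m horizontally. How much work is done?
W = F·d·cosθ = (131.8)(10.0)cos(40°) = 1010 J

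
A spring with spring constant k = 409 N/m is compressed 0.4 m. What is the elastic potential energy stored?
PE = ½kx² = ½(409)(0.4)² = 32.72 J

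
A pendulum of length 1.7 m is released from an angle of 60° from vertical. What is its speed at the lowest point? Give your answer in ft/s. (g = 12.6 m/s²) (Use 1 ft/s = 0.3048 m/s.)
h = L(1 − cosθ) = 1.7(1 − cos60°) = 0.85 m
v = √(2gh) = √(2·12.6·0.85) = 4.62817 m/s = 15.18 ft/s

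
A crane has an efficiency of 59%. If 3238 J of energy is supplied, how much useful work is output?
W_out = η·W_in = 0.59·3238 = 1910.42 J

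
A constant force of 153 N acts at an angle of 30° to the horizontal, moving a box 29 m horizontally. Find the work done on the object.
W = F·d·cosθ = (153)(29)cos(30°) = 3843 J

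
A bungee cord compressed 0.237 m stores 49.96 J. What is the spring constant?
k = 2·PE/x² = 2·49.96/(0.237)² = 1779 N/m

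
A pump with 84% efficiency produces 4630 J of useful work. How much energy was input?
W_in = W_out/η = 4630/0.84 = 5512 J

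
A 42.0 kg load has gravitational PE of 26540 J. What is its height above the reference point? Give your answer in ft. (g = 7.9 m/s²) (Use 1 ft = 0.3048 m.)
h = PE/(mg) = 26540.0/(42.0·7.9) = 79.9879 m = 262.4 ft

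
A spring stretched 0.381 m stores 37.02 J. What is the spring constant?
k = 2·PE/x² = 2·37.02/(0.381)² = 510.1 N/m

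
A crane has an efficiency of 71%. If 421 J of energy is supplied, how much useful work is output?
W_out = η·W_in = 0.71·421 = 298.91 J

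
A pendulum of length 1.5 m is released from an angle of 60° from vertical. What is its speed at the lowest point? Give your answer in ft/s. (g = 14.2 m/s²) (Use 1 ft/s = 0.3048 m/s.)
h = L(1 − cosθ) = 1.5(1 − cos60°) = 0.75 m
v = √(2gh) = √(2·14.2·0.75) = 4.61519 m/s = 15.14 ft/s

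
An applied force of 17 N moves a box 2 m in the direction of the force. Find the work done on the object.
W = F·d = (17)(2) = 34.0 J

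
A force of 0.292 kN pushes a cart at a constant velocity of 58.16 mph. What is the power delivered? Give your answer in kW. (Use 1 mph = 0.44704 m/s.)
Convert to SI: F = 292.0 N, v = 25.9998 m/s
P = Fv = (292.0)(25.9998) = 7591.96 W = 7.592 kW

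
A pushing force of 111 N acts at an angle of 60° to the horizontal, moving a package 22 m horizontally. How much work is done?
W = F·d·cosθ = (111)(22)cos(60°) = 1221 J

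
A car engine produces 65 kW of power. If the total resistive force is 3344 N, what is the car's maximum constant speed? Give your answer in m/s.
P = Fv ⇒ v = P/F = 65000 W/3344.0 N = 19.44 m/s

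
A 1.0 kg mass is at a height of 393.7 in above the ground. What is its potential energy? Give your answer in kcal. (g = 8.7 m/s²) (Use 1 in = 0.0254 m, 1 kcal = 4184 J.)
Convert to SI: m = 1.0 kg, h = 9.99998 m
PE = mgh = (1.0)(8.7)(9.99998) = 86.9998 J = 0.02079 kcal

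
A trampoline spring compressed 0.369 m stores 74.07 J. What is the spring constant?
k = 2·PE/x² = 2·74.07/(0.369)² = 1088 N/m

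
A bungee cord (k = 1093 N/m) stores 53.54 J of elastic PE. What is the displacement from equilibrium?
x = √(2·PE/k) = √(2·53.54/1093) = 0.313 m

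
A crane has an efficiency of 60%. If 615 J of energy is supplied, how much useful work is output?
W_out = η·W_in = 0.6·615 = 369.0 J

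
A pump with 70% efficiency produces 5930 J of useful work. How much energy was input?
W_in = W_out/η = 5930/0.7 = 8471 J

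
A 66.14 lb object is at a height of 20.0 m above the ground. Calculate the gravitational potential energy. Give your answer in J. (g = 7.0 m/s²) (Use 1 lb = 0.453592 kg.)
Convert to SI: m = 30.0006 kg, h = 20.0 m
PE = mgh = (30.0006)(7.0)(20.0) = 4200 J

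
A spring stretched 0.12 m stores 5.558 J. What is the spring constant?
k = 2·PE/x² = 2·5.558/(0.12)² = 771.9 N/m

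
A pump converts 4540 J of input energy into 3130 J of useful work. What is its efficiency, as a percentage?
η = W_out/W_in = 3130/4540 = 68.94%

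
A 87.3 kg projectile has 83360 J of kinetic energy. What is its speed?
v = √(2·KE/m) = √(2·83360/87.3) = 43.7 m/s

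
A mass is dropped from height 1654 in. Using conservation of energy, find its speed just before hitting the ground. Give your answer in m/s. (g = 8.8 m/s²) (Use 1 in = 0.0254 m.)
Convert to SI: h = 42.0116 m
mgh = ½mv² ⇒ v = √(2gh) = √(2·8.8·42.0116) = 27.19 m/s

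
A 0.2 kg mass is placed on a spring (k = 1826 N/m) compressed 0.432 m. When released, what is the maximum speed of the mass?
½kx² = ½mv² ⇒ v = x√(k/m) = (0.432)√(1826/0.2) = 41.28 m/s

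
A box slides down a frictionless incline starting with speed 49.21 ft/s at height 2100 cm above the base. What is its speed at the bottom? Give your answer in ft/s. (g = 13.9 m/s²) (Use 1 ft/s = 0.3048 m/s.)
Convert to SI: v₀ = 14.9992 m/s, h = 21.0 m
½mv₀² + mgh = ½mv² ⇒ v = √(v₀² + 2gh) = √(14.9992² + 2·13.9·21.0) = 28.439 m/s = 93.3 ft/s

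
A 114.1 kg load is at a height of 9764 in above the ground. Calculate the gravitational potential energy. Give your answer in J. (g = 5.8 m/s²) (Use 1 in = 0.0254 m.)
Convert to SI: m = 114.1 kg, h = 248.006 m
PE = mgh = (114.1)(5.8)(248.006) = 164100 J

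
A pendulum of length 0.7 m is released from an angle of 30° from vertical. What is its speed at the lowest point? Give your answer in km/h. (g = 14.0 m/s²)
h = L(1 − cosθ) = 0.7(1 − cos30°) = 0.0937822 m
v = √(2gh) = √(2·14.0·0.0937822) = 1.62046 m/s = 5.834 km/h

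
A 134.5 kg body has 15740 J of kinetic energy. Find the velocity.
v = √(2·KE/m) = √(2·15740/134.5) = 15.3 m/s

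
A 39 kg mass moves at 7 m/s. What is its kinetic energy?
KE = ½mv² = ½(39)(7)² = 955.5 J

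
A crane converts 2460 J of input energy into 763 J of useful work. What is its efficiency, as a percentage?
η = W_out/W_in = 763/2460 = 31.02%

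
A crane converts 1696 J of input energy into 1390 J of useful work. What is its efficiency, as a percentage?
η = W_out/W_in = 1390/1696 = 81.96%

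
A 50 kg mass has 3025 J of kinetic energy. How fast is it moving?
v = √(2·KE/m) = √(2·3025/50) = 11.0 m/s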